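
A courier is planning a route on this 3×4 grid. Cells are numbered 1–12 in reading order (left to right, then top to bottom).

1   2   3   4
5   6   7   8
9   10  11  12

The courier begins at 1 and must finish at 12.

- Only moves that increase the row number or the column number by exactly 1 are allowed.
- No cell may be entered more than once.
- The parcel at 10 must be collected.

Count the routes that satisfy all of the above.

A right/down-only route from 1 to 12 makes exactly 2 down-moves and 3 right-moves in some order.
With no other constraints that would be C(5,2) = 10 routes.
Split at 10 and multiply the segment counts: 1→10: 3; 10→12: 1; product = 3.
That gives 3 routes.

3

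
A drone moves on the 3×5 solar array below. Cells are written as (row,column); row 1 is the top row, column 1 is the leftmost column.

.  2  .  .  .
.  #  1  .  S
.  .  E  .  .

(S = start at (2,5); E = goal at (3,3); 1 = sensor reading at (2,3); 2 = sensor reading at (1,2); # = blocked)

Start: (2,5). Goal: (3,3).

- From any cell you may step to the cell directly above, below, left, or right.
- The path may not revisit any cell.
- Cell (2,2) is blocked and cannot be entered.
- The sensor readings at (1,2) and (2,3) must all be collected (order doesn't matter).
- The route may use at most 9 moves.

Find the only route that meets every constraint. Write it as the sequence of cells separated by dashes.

The 9-move cap with required stops at (1,2), (2,3) leaves no slack for detours.
Route from (2,5): left 2 to (2,3), up 1 to (1,3), left 2 to (1,1), down 2 to (3,1), right 2 to (3,3) — 9 moves in all.
Check: all required cells visited; 9 ≤ 9 moves.

(2,5) - (2,4) - (2,3) - (1,3) - (1,2) - (1,1) - (2,1) - (3,1) - (3,2) - (3,3)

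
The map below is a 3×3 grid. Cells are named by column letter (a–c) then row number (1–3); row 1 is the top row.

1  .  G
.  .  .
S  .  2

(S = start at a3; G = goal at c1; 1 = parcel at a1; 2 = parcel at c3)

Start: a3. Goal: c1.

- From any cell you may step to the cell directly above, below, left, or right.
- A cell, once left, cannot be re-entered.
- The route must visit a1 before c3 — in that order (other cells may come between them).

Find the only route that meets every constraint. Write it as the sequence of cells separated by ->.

The waypoints must appear in the order a1, c3, with no cell reused.
Route from a3: up 2 to a1, right 1 to b1, down 2 to b3, right 1 to c3, up 2 to c1 — 8 moves in all.
Check: order respected (1 at step 2, 2 at step 6).

a3 -> a2 -> a1 -> b1 -> b2 -> b3 -> c3 -> c2 -> c1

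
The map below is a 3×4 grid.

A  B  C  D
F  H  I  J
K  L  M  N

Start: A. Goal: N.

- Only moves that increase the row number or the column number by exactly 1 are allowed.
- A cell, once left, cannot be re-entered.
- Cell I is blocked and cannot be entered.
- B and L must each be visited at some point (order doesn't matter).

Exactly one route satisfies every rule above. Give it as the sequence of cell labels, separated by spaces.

A B H L M N

Moves only go right or down, so the column and row indices never decrease.
Route from A: right to B, 2× down (reaching L), 2× right (reaching N) — 5 moves in all.
Check: all required cells visited.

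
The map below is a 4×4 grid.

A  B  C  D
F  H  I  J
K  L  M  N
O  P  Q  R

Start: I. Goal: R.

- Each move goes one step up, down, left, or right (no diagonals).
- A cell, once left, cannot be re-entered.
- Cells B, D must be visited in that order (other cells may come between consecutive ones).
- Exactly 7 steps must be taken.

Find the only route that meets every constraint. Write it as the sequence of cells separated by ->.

The waypoints must appear in the order B, D, with no cell reused.
Route from I: left to H, up to B, 2× right (reaching D), 3× down (reaching R) — 7 moves in all.
Check: order respected (B at step 2, D at step 4); 7 moves as required.

I -> H -> B -> C -> D -> J -> N -> R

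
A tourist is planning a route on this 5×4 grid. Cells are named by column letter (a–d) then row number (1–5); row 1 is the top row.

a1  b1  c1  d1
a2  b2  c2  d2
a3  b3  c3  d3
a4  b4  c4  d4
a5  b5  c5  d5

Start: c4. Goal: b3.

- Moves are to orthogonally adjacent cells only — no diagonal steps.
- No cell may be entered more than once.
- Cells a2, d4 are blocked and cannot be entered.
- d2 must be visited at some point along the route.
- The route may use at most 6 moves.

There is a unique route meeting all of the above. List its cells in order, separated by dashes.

c4 - c3 - d3 - d2 - c2 - b2 - b3

Any route must reach d2 and still end at b3 within 6 moves, so the order of the required stops is forced.
Route from c4: up 1 to c3, right 1 to d3, up 1 to d2, left 2 to b2, down 1 to b3 — 6 moves in all.
Check: all required cells visited; 6 ≤ 6 moves.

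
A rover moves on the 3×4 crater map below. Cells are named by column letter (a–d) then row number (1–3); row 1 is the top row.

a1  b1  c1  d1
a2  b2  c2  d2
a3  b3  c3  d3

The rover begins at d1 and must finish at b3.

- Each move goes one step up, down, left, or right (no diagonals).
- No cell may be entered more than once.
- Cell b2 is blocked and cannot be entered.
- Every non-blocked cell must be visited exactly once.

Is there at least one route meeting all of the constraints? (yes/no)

yes

One route that works: d1 → d2 → d3 → c3 → c2 → c1 → b1 → a1 → a2 → a3 → b3.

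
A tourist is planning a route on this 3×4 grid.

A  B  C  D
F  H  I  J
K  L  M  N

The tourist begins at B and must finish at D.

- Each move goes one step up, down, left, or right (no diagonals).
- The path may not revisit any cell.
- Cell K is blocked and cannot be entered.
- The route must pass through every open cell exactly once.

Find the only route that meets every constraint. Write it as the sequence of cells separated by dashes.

B - A - F - H - L - M - N - J - I - C - D

Need to visit all 11 open cells exactly once, starting at B and ending at D.
Cell L has only two open neighbours (H and M), so the path must pass straight through it: one of those is the cell it's entered from and the other is where it exits.
Route from B: left to A, down to F, right to H, down to L, 2× right (reaching N), up to J, left to I, up to C, right to D — 10 moves in all.
Check: all 11 open cells covered.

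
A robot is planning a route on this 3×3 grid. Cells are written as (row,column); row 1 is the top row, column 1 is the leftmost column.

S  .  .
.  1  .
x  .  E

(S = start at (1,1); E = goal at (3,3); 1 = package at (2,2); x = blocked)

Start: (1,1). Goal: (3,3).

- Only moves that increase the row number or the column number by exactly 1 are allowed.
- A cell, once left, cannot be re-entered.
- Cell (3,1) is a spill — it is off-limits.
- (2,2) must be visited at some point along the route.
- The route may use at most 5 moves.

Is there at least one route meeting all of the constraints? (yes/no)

yes

One route that works: (1,1) → (2,1) → (2,2) → (3,2) → (3,3).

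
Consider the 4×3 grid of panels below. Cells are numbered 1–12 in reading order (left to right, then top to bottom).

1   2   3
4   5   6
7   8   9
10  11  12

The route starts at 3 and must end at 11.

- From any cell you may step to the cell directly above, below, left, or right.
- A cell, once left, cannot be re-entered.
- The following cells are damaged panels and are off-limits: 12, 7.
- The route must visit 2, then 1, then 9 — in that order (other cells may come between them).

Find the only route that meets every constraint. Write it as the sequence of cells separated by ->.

3 -> 2 -> 1 -> 4 -> 5 -> 6 -> 9 -> 8 -> 11

The waypoints must appear in the order 2, 1, 9, with no cell reused.
Route from 3: left 2 to 1, down 1 to 4, right 2 to 6, down 1 to 9, left 1 to 8, down 1 to 11 — 8 moves in all.
Check: order respected (2 at step 1, 1 at step 2, 9 at step 6).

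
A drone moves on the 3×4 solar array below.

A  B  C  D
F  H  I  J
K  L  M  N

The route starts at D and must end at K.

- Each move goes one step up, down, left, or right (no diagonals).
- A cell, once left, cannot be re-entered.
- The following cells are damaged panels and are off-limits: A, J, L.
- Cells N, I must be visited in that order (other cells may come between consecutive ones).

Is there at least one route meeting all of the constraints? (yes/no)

N must be visited but has only one open neighbour (M), and it is neither the start nor the goal — the route would have to enter and leave through M, re-entering it.

no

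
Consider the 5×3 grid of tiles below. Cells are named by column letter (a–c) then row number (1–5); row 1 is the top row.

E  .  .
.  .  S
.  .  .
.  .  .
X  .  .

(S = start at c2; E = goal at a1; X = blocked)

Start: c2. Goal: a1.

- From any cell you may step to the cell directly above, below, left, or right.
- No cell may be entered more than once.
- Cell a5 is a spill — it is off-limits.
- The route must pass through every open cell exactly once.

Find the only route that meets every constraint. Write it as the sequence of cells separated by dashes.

c2 - c1 - b1 - b2 - b3 - c3 - c4 - c5 - b5 - b4 - a4 - a3 - a2 - a1

Need to visit all 14 open cells exactly once, starting at c2 and ending at a1.
Cell c5 has only two open neighbours (c4 and b5), so the path must pass straight through it: one of those is the cell it's entered from and the other is where it exits.
Route from c2: up 1 to c1, left 1 to b1, down 2 to b3, right 1 to c3, down 2 to c5, left 1 to b5, up 1 to b4, left 1 to a4, up 3 to a1 — 13 moves in all.
Check: all 14 open cells covered.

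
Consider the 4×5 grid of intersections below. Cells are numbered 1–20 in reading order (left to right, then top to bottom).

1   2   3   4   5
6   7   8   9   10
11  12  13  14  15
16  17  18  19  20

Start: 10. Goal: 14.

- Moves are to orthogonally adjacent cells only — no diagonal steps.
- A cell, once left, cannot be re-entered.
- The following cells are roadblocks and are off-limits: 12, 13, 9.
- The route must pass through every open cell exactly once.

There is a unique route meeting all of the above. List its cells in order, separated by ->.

10 -> 5 -> 4 -> 3 -> 8 -> 7 -> 2 -> 1 -> 6 -> 11 -> 16 -> 17 -> 18 -> 19 -> 20 -> 15 -> 14

Need to visit all 17 open cells exactly once, starting at 10 and ending at 14.
Route from 10: up to 5, 2× left (reaching 3), down to 8, left to 7, up to 2, left to 1, 3× down (reaching 16), 4× right (reaching 20), up to 15, left to 14 — 16 moves in all.
Check: all 17 open cells covered.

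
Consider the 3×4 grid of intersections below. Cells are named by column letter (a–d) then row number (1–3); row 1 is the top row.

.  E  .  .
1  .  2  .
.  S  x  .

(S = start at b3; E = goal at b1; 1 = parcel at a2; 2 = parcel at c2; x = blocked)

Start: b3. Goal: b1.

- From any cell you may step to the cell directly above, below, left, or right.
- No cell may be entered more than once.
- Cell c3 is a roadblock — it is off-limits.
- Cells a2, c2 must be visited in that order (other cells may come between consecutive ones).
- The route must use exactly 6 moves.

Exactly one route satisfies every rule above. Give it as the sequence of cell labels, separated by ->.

b3 -> a3 -> a2 -> b2 -> c2 -> c1 -> b1

The waypoints must appear in the order a2, c2, with no cell reused.
Route from b3: left 1 to a3, up 1 to a2, right 2 to c2, up 1 to c1, left 1 to b1 — 6 moves in all.
Check: order respected (1 at step 2, 2 at step 4); 6 moves as required.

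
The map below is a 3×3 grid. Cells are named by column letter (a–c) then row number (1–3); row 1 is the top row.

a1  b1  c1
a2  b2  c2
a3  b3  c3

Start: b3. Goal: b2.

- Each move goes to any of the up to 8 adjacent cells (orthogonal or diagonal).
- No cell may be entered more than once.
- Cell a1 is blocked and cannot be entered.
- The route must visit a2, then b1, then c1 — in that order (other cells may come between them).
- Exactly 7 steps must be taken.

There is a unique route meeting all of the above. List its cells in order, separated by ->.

The waypoints must appear in the order a2, b1, c1, with no cell reused.
Route from b3: left to a3, up to a2, up-right to b1, right to c1, 2× down (reaching c3), up-left to b2 — 7 moves in all.
Check: order respected (a2 at step 2, b1 at step 3, c1 at step 4); 7 moves as required.

b3 -> a3 -> a2 -> b1 -> c1 -> c2 -> c3 -> b2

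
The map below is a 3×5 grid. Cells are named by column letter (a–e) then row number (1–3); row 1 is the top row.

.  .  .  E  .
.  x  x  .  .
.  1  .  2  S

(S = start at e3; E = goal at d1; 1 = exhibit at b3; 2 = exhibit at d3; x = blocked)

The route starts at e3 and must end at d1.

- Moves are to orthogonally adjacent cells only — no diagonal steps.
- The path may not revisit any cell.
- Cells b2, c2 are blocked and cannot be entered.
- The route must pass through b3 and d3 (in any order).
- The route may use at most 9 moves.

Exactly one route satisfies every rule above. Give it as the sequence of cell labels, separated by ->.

Any route must reach b3 and d3 and still end at d1 within 9 moves, so the order of the required stops is forced.
Route from e3: 4× left (reaching a3), 2× up (reaching a1), 3× right (reaching d1) — 9 moves in all.
Check: all required cells visited; 9 ≤ 9 moves.

e3 -> d3 -> c3 -> b3 -> a3 -> a2 -> a1 -> b1 -> c1 -> d1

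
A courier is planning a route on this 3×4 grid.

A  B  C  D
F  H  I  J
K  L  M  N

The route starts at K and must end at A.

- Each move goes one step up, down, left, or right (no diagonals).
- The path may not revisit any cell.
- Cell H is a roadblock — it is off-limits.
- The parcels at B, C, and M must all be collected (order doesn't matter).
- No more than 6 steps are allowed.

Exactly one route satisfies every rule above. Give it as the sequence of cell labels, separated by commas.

K, L, M, I, C, B, A

The 6-move cap with required stops at B, C, M leaves no slack for detours.
Route from K: 2× right (reaching M), 2× up (reaching C), 2× left (reaching A) — 6 moves in all.
Check: all required cells visited; 6 ≤ 6 moves.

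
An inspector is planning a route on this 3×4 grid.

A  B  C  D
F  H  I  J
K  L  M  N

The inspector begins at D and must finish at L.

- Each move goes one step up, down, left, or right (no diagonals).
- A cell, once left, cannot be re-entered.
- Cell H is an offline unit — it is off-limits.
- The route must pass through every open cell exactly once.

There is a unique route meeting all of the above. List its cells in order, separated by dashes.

Need to visit all 11 open cells exactly once, starting at D and ending at L.
Route from D: 2× down (reaching N), left to M, 2× up (reaching C), 2× left (reaching A), 2× down (reaching K), right to L — 10 moves in all.
Check: all 11 open cells covered.

D - J - N - M - I - C - B - A - F - K - L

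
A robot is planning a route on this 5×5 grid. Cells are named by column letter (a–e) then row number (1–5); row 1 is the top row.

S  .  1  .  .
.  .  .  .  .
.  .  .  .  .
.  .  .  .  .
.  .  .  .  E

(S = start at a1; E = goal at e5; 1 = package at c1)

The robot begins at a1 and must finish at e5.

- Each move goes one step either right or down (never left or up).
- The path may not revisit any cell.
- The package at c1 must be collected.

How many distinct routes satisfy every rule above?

A right/down-only route from a1 to e5 makes exactly 4 down-moves and 4 right-moves in some order.
With no other constraints that would be C(8,4) = 70 routes.
Split at c1 and multiply the segment counts: a1→c1: 1; c1→e5: 15; product = 15.
That gives 15 routes.

15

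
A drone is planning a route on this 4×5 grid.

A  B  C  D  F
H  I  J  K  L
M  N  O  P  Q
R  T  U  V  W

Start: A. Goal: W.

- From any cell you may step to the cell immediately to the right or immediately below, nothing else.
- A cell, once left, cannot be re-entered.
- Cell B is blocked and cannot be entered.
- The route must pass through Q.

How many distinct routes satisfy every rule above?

5

A right/down-only route from A to W makes exactly 3 down-moves and 4 right-moves in some order.
With no other constraints that would be C(7,3) = 35 routes.
Split at Q and multiply the segment counts (each segment already excludes blocked cells): A→Q: 5; Q→W: 1; product = 5.
That gives 5 routes.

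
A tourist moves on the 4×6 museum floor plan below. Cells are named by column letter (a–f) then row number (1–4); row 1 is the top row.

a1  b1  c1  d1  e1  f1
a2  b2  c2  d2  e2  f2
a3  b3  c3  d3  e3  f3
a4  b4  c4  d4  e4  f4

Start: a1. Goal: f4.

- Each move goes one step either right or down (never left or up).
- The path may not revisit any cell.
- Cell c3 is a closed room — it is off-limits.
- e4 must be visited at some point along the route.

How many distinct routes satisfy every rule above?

A right/down-only route from a1 to f4 makes exactly 3 down-moves and 5 right-moves in some order.
With no other constraints that would be C(8,3) = 56 routes.
Split at e4 and multiply the segment counts (each segment already excludes blocked cells): a1→e4: 17; e4→f4: 1; product = 17.
That gives 17 routes.

17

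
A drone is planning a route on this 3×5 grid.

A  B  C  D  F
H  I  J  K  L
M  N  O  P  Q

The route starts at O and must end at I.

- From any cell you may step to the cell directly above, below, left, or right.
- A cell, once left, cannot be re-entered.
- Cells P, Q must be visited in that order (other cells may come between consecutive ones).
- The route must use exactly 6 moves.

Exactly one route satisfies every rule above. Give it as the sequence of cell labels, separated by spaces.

O P Q L K J I

The waypoints must appear in the order P, Q, with no cell reused.
Route from O: 2× right (reaching Q), up to L, 3× left (reaching I) — 6 moves in all.
Check: order respected (P at step 1, Q at step 2); 6 moves as required.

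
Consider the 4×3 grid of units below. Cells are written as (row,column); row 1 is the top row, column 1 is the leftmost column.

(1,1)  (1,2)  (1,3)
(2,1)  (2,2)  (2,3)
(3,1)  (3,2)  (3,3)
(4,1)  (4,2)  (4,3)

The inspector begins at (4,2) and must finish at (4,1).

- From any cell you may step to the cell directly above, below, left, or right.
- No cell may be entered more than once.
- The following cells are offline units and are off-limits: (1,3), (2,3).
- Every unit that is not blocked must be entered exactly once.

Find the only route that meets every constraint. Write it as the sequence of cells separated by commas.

Need to visit all 10 open cells exactly once, starting at (4,2) and ending at (4,1).
Route from (4,2): right to (4,3), up to (3,3), left to (3,2), 2× up (reaching (1,2)), left to (1,1), 3× down (reaching (4,1)) — 9 moves in all.
Check: all 10 open cells covered.

(4,2), (4,3), (3,3), (3,2), (2,2), (1,2), (1,1), (2,1), (3,1), (4,1)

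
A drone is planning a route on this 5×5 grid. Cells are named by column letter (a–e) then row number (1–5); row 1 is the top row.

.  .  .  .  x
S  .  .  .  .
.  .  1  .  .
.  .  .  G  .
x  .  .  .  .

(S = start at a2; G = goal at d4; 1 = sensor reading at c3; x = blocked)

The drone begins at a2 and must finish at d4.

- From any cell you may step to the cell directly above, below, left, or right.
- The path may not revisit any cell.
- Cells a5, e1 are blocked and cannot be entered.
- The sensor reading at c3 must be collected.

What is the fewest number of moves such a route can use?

5

Any route passes through c3 somewhere between a2 and d4. Summing Manhattan distances along the two legs (a2 → c3 → d4) gives a lower bound of 3 + 2 = 5 moves.
A route of 5 moves achieves this: a2 → a3 → b3 → c3 → c4 → d4.
Since 5 matches the lower bound, it is optimal.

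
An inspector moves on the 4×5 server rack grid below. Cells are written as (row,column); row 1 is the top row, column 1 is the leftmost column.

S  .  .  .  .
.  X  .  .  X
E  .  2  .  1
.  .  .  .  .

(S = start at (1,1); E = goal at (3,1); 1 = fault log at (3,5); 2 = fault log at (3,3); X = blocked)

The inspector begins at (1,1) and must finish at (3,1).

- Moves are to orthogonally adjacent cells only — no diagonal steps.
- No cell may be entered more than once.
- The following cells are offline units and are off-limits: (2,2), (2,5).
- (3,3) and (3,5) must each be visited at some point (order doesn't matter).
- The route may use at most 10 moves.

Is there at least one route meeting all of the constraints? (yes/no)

Exhausting the options from (1,1), every branch either dead-ends against blocked cells, would have to re-enter a cell already used, runs past the 10-move limit, or reaches the goal with a constraint still unmet.

no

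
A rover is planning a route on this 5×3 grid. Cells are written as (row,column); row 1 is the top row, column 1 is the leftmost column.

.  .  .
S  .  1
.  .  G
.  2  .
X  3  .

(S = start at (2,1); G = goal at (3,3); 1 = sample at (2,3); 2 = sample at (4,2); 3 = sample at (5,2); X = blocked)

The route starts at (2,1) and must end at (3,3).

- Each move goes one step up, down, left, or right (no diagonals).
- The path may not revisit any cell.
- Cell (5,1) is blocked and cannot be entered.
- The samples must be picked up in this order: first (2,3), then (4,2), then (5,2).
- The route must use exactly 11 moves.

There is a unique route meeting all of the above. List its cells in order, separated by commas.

(2,1), (1,1), (1,2), (1,3), (2,3), (2,2), (3,2), (4,2), (5,2), (5,3), (4,3), (3,3)

The waypoints must appear in the order (2,3), (4,2), (5,2), with no cell reused.
Route from (2,1): up to (1,1), 2× right (reaching (1,3)), down to (2,3), left to (2,2), 3× down (reaching (5,2)), right to (5,3), 2× up (reaching (3,3)) — 11 moves in all.
Check: order respected (1 at step 4, 2 at step 7, 3 at step 8); 11 moves as required.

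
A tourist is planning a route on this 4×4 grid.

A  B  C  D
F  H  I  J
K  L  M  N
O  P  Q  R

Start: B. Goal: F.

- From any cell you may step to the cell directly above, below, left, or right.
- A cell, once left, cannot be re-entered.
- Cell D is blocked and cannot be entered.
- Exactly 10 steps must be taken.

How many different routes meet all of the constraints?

Need simple routes of exactly 10 moves from B to F (Manhattan distance 2, so 4 moves are spent on a detour and 4 undoing it).
Branch systematically from the start, pruning whenever the remaining move budget drops below the Manhattan distance to F or differs from it in parity. Grouping the completions by first move — via H: 9; via C: 14 (no valid completion starts via A) — and summing: 9 + 14 = 23.
That gives 23 routes.

23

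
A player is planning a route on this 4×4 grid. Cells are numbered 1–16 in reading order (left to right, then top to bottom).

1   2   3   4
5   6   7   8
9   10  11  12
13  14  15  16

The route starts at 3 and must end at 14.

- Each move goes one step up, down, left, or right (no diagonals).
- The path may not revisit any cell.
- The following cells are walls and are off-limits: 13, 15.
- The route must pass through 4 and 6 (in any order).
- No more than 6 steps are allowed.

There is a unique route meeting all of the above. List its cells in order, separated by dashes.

Any route must reach 4 and 6 and still end at 14 within 6 moves, so the order of the required stops is forced.
Route from 3: right 1 to 4, down 1 to 8, left 2 to 6, down 2 to 14 — 6 moves in all.
Check: all required cells visited; 6 ≤ 6 moves.

3 - 4 - 8 - 7 - 6 - 10 - 14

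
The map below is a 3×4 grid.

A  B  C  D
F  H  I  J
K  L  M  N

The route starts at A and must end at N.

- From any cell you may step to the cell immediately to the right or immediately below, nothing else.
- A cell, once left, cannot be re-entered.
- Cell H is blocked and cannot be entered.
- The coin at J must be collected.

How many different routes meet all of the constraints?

A right/down-only route from A to N makes exactly 2 down-moves and 3 right-moves in some order.
With no other constraints that would be C(5,2) = 10 routes.
Split at J and multiply the segment counts (each segment already excludes blocked cells): A→J: 2; J→N: 1; product = 2.
That gives 2 routes.

2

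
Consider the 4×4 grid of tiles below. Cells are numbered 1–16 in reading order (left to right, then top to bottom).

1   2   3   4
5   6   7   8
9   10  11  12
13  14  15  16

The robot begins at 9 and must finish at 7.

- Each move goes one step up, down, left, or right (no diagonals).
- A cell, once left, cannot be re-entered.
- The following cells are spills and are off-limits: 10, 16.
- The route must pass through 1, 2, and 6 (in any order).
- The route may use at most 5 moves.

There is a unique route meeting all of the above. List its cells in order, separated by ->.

Any route must reach 1, 2, and 6 and still end at 7 within 5 moves, so the order of the required stops is forced.
Route from 9: 2× up (reaching 1), right to 2, down to 6, right to 7 — 5 moves in all.
Check: all required cells visited; 5 ≤ 5 moves.

9 -> 5 -> 1 -> 2 -> 6 -> 7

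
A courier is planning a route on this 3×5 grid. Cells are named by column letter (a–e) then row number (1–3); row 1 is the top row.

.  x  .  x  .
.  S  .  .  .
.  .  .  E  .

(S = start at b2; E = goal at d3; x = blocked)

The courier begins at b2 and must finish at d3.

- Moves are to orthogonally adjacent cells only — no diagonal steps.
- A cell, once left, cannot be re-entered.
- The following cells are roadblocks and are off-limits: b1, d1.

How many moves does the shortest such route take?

3

The Manhattan distance from b2 to d3 is |2−3| + |2−4| = 3, so at least 3 moves are needed.
A route of 3 moves achieves this: b2 → b3 → c3 → d3.
Since 3 matches the lower bound, it is optimal.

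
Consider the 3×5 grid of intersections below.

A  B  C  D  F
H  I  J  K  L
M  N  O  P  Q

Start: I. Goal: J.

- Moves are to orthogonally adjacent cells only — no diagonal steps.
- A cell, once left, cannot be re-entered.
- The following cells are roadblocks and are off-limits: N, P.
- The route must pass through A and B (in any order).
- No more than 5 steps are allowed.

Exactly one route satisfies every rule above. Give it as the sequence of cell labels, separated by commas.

I, H, A, B, C, J

Any route must reach A and B and still end at J within 5 moves, so the order of the required stops is forced.
Route from I: left to H, up to A, 2× right (reaching C), down to J — 5 moves in all.
Check: all required cells visited; 5 ≤ 5 moves.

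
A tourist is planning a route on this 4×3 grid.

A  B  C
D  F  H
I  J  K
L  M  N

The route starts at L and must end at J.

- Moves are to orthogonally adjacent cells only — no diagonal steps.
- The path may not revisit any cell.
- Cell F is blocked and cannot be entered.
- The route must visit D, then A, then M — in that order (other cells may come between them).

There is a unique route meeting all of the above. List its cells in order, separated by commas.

The waypoints must appear in the order D, A, M, with no cell reused.
Route from L: 3× up (reaching A), 2× right (reaching C), 3× down (reaching N), left to M, up to J — 10 moves in all.
Check: order respected (D at step 2, A at step 3, M at step 9).

L, I, D, A, B, C, H, K, N, M, J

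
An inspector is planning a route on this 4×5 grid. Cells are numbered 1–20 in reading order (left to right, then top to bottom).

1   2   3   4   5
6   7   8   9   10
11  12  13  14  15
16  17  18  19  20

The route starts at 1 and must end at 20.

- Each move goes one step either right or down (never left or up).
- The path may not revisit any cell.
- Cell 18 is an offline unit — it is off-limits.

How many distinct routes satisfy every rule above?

25

A right/down-only route from 1 to 20 makes exactly 3 down-moves and 4 right-moves in some order.
With no other constraints that would be C(7,3) = 35 routes.
Subtract routes through each blocked cell (inclusion–exclusion for overlaps): − through 18: 10 → 25.
That gives 25 routes.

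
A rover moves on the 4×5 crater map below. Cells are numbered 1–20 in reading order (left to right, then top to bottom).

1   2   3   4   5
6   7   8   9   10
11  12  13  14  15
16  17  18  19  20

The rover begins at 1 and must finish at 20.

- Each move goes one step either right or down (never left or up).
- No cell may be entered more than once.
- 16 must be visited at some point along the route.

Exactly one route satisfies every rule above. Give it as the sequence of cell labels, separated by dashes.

Moves only go right or down, so the column and row indices never decrease.
Route from 1: down 3 to 16, right 4 to 20 — 7 moves in all.
Check: all required cells visited.

1 - 6 - 11 - 16 - 17 - 18 - 19 - 20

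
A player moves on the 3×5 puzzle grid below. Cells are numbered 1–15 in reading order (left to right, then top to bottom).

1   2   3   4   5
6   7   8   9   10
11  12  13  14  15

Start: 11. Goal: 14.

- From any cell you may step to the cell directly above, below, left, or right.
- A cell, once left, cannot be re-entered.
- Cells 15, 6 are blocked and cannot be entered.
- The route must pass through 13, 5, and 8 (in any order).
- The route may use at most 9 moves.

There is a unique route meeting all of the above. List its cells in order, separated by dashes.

Any route must reach 13, 5, and 8 and still end at 14 within 9 moves, so the order of the required stops is forced.
Route from 11: right 2 to 13, up 2 to 3, right 2 to 5, down 1 to 10, left 1 to 9, down 1 to 14 — 9 moves in all.
Check: all required cells visited; 9 ≤ 9 moves.

11 - 12 - 13 - 8 - 3 - 4 - 5 - 10 - 9 - 14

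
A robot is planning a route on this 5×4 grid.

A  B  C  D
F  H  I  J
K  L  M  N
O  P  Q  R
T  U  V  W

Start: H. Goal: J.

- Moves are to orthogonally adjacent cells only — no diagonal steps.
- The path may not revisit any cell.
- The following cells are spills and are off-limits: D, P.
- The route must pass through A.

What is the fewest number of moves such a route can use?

6

Any route passes through A somewhere between H and J. Summing Manhattan distances along the two legs (H → A → J) gives a lower bound of 2 + 4 = 6 moves.
A route of 6 moves achieves this: H → F → A → B → C → I → J.
Since 6 matches the lower bound, it is optimal.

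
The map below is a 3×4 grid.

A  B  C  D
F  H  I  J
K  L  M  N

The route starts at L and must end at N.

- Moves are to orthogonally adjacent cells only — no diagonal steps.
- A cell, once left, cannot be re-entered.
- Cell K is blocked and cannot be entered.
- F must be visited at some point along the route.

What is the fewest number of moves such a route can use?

8

Any route passes through F somewhere between L and N. Summing Manhattan distances along the two legs (L → F → N) gives a lower bound of 2 + 4 = 6 moves.
The shortest route satisfying every rule uses 8 moves: L → H → F → A → B → C → I → M → N.
The bound of 6 isn't tight here; checking systematically, no route of length 6 through 7 satisfies every constraint, so 8 is the minimum.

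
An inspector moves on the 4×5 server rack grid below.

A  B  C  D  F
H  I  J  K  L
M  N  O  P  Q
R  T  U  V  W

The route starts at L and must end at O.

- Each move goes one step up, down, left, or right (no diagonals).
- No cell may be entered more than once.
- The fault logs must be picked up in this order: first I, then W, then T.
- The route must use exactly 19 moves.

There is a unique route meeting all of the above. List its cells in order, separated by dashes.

L - F - D - C - B - A - H - I - J - K - P - Q - W - V - U - T - R - M - N - O

The waypoints must appear in the order I, W, T, with no cell reused.
Route from L: up 1 to F, left 4 to A, down 1 to H, right 3 to K, down 1 to P, right 1 to Q, down 1 to W, left 4 to R, up 1 to M, right 2 to O — 19 moves in all.
Check: order respected (I at step 7, W at step 12, T at step 15); 19 moves as required.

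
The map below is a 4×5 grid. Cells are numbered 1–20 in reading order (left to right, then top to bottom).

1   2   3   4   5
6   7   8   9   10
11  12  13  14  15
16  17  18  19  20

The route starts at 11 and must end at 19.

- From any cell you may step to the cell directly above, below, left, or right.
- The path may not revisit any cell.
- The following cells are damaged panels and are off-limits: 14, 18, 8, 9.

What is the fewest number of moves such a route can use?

10

The Manhattan distance from 11 to 19 is |3−4| + |1−4| = 4, so at least 4 moves are needed.
That bound ignores the blocked cells. Measuring each leg by the fewest moves that actually steer around them (11→19: 10) raises the lower bound to 10.
A route of 10 moves exists: 11 → 6 → 1 → 2 → 3 → 4 → 5 → 10 → 15 → 20 → 19.
Since 10 matches that lower bound, it is optimal.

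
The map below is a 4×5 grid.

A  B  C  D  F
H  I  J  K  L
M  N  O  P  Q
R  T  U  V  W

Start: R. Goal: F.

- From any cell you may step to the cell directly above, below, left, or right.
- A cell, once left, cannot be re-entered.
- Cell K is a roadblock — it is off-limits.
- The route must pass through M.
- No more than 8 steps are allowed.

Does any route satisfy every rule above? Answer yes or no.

One route that works: R → M → H → A → B → C → D → F.

yes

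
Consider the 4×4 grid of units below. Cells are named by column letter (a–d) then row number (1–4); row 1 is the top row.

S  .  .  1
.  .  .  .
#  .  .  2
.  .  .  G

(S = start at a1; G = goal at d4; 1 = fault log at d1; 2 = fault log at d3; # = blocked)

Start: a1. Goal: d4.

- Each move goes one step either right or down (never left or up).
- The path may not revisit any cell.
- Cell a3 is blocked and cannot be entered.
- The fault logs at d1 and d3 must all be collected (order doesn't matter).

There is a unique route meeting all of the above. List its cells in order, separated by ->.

Moves only go right or down, so the column and row indices never decrease.
Route from a1: right 3 to d1, down 3 to d4 — 6 moves in all.
Check: all required cells visited.

a1 -> b1 -> c1 -> d1 -> d2 -> d3 -> d4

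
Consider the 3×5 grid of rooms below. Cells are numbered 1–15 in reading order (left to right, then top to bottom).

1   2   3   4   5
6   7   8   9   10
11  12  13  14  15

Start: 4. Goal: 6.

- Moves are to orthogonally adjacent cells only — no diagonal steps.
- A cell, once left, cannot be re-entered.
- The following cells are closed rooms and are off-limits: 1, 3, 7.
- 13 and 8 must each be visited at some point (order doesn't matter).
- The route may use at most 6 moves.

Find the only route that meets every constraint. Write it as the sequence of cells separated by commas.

4, 9, 8, 13, 12, 11, 6

The 6-move cap with required stops at 13, 8 leaves no slack for detours.
Route from 4: down 1 to 9, left 1 to 8, down 1 to 13, left 2 to 11, up 1 to 6 — 6 moves in all.
Check: all required cells visited; 6 ≤ 6 moves.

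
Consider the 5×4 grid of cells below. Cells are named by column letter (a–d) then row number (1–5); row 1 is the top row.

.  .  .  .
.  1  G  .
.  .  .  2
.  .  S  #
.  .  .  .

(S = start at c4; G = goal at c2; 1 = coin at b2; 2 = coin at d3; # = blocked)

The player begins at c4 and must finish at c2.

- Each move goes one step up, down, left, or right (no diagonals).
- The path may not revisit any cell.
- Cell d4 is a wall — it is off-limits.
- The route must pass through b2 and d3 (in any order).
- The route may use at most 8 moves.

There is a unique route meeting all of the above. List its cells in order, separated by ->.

The budget equals the shortest possible length, so every move has to be on a shortest route through the required cells.
Route from c4: up to c3, right to d3, 2× up (reaching d1), 2× left (reaching b1), down to b2, right to c2 — 8 moves in all.
Check: all required cells visited; 8 ≤ 8 moves.

c4 -> c3 -> d3 -> d2 -> d1 -> c1 -> b1 -> b2 -> c2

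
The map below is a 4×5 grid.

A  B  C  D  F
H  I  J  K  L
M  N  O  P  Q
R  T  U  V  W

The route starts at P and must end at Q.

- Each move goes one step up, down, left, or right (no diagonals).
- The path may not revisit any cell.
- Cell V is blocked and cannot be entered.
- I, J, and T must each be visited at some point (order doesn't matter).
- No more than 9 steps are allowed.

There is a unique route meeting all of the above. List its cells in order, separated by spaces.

P O U T N I J K L Q

Any route must reach I, J, and T and still end at Q within 9 moves, so the order of the required stops is forced.
Route from P: left 1 to O, down 1 to U, left 1 to T, up 2 to I, right 3 to L, down 1 to Q — 9 moves in all.
Check: all required cells visited; 9 ≤ 9 moves.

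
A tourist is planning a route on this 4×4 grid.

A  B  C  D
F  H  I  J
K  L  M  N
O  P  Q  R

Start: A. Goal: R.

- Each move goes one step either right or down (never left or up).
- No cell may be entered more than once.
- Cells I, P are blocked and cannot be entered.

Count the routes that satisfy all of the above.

A right/down-only route from A to R makes exactly 3 down-moves and 3 right-moves in some order.
With no other constraints that would be C(6,3) = 20 routes.
Subtract routes through each blocked cell (inclusion–exclusion for overlaps): − through I: 9 − through P: 4 → 7.
That gives 7 routes.

7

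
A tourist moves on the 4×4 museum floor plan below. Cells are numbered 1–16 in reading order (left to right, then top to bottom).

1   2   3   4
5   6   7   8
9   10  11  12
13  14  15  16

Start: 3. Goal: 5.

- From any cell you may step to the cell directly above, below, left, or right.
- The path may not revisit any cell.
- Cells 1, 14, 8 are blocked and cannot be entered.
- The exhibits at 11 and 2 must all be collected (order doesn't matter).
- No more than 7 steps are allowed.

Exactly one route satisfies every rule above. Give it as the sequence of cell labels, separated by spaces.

The budget equals the shortest possible length, so every move has to be on a shortest route through the required cells.
Route from 3: left to 2, down to 6, right to 7, down to 11, 2× left (reaching 9), up to 5 — 7 moves in all.
Check: all required cells visited; 7 ≤ 7 moves.

3 2 6 7 11 10 9 5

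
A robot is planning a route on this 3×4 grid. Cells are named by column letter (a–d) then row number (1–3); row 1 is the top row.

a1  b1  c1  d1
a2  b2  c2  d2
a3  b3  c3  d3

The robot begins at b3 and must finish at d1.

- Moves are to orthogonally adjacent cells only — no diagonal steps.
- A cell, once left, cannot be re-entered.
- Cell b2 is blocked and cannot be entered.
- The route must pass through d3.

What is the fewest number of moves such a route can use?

Any route passes through d3 somewhere between b3 and d1. Summing Manhattan distances along the two legs (b3 → d3 → d1) gives a lower bound of 2 + 2 = 4 moves.
A route of 4 moves achieves this: b3 → c3 → d3 → d2 → d1.
Since 4 matches the lower bound, it is optimal.

4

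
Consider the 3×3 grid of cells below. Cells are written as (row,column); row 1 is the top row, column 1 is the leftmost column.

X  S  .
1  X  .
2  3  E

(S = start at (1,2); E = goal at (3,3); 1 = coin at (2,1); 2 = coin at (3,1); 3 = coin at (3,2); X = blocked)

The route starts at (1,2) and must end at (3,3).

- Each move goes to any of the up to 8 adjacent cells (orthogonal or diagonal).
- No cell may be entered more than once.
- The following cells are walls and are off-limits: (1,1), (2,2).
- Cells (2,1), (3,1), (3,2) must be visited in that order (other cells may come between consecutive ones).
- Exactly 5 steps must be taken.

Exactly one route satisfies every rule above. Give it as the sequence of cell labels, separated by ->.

The waypoints must appear in the order (2,1), (3,1), (3,2), with no cell reused.
Route from (1,2): down-left to (2,1), down to (3,1), right to (3,2), up-right to (2,3), down to (3,3) — 5 moves in all.
Check: order respected (1 at step 1, 2 at step 2, 3 at step 3); 5 moves as required.

(1,2) -> (2,1) -> (3,1) -> (3,2) -> (2,3) -> (3,3)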